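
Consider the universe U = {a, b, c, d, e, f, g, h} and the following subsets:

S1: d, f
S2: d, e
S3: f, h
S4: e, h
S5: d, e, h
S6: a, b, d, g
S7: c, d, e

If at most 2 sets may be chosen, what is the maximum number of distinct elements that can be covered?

Choosing S3, S6 covers {a, b, d, f, g, h} — 6 elements.
No choice of 2 sets does better; here c, e are left uncovered.

6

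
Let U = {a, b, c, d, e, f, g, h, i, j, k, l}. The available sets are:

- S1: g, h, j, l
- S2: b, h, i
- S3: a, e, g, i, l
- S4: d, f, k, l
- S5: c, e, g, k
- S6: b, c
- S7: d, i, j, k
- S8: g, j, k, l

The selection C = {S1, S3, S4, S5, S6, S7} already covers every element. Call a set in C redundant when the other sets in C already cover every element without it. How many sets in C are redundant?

2

Drop S1: h uncovered — not redundant.
Drop S3: a uncovered — not redundant.
Drop S4: f uncovered — not redundant.
Drop S5: the rest still cover every element — redundant.
Drop S6: b uncovered — not redundant.
Drop S7: the rest still cover every element — redundant.
2 redundant: S5, S7.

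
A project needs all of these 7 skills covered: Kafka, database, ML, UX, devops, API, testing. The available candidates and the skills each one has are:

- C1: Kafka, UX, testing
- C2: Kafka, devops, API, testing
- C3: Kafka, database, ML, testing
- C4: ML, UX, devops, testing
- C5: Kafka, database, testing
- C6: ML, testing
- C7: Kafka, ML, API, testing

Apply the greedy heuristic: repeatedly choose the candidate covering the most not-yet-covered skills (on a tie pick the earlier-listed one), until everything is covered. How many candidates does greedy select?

3

Pick 1: C2 covers 4 new skills (Kafka, devops, API, testing).
Pick 2: C3 covers 2 new skills (database, ML).
Pick 3: C1 covers 1 new skills (UX).
Greedy uses 3 candidates.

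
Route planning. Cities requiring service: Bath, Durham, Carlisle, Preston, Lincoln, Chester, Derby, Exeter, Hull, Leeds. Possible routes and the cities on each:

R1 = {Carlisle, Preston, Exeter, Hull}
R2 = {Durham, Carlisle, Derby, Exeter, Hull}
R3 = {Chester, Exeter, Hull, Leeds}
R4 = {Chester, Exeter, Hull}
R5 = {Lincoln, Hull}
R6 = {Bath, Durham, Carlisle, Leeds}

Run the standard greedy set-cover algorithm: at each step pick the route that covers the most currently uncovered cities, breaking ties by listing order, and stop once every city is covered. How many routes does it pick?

Pick 1: R2 covers 5 new cities (Durham, Carlisle, Derby, Exeter, Hull).
Pick 2: R3 covers 2 new cities (Chester, Leeds).
Pick 3: R1 covers 1 new cities (Preston).
Pick 4: R5 covers 1 new cities (Lincoln).
Pick 5: R6 covers 1 new cities (Bath).
Greedy uses 5 routes.

5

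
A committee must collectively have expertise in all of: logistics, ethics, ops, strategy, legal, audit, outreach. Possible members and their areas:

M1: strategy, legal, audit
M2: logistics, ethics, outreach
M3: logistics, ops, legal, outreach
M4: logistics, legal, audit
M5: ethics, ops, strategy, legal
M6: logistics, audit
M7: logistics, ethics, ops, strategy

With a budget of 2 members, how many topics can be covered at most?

Choosing M1, M2 covers {logistics, ethics, strategy, legal, audit, outreach} — 6 topics.
No choice of 2 members does better; here ops is left uncovered.

6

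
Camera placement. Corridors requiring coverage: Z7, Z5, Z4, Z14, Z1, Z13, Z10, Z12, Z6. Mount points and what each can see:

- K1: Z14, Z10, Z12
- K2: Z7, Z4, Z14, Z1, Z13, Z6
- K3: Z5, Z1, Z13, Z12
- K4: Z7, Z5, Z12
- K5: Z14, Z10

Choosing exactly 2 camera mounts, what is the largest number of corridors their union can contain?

8

Choosing K1, K2 covers {Z7, Z4, Z14, Z1, Z13, Z10, Z12, Z6} — 8 corridors.
No choice of 2 camera mounts does better; here Z5 is left uncovered.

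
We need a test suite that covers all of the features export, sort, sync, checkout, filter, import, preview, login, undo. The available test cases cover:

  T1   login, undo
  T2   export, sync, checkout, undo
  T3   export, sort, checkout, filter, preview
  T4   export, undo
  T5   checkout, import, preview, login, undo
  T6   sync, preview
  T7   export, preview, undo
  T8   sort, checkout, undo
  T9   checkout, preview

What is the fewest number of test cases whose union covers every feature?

3

T2, T3, T5 together cover {export, sort, sync, checkout, filter, import, preview, login, undo} — every feature.
No 2 of the 9 test cases cover everything (all 36 pairs fall short), so 3 is minimum.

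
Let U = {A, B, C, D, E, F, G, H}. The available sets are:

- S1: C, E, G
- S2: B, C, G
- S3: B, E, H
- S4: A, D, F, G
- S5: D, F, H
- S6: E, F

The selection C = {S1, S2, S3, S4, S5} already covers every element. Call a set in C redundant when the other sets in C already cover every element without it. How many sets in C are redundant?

Drop S1: the rest still cover every element — redundant.
Drop S2: the rest still cover every element — redundant.
Drop S3: the rest still cover every element — redundant.
Drop S4: A uncovered — not redundant.
Drop S5: the rest still cover every element — redundant.
4 redundant: S1, S2, S3, S5.

4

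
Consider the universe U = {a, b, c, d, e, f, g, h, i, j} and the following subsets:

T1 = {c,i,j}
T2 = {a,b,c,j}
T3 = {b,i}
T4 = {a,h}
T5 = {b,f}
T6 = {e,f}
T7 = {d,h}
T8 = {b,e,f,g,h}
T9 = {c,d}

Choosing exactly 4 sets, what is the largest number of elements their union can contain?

Choosing T1, T2, T7, T8 covers {a, b, c, d, e, f, g, h, i, j} — 10 elements.
That is all 10 elements.

10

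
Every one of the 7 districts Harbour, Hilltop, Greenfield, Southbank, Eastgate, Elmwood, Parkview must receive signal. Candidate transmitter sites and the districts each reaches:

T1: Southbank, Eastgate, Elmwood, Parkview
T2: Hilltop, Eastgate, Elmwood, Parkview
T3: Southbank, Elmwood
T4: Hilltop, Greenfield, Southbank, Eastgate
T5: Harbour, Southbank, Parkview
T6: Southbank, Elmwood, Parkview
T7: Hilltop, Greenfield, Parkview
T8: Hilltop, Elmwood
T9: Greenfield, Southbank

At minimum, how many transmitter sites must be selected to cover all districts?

3

T1, T4, T5 together cover {Harbour, Hilltop, Greenfield, Southbank, Eastgate, Elmwood, Parkview} — every district.
No 2 of the 9 transmitter sites cover everything (all 36 pairs fall short), so 3 is minimum.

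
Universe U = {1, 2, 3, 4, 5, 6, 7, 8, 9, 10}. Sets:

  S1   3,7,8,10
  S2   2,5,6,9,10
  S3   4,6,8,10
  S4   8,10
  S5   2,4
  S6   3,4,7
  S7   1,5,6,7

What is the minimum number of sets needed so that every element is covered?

4

S1, S2, S3, S7 together cover {1, 2, 3, 4, 5, 6, 7, 8, 9, 10} — every element.
No 3 of the 7 sets cover everything (all 35 triples fall short), so 4 is minimum.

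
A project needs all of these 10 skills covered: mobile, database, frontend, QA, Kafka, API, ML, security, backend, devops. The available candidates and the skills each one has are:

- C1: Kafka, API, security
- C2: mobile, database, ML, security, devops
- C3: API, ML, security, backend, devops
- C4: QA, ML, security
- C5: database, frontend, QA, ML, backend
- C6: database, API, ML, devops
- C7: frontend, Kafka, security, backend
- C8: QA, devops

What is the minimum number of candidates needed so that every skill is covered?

C1, C2, C5 together cover {mobile, database, frontend, QA, Kafka, API, ML, security, backend, devops} — every skill.
No 2 of the 8 candidates cover everything (all 28 pairs fall short), so 3 is minimum.

3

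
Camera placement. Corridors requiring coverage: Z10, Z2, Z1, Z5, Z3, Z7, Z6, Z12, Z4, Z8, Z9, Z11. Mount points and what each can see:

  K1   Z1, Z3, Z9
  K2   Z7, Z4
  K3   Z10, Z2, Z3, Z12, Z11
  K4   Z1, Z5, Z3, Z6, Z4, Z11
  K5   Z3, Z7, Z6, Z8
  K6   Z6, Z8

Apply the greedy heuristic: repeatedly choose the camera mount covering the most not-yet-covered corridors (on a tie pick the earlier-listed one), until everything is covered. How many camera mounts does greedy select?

Pick 1: K4 covers 6 new corridors (Z1, Z5, Z3, Z6, Z4, Z11).
Pick 2: K3 covers 3 new corridors (Z10, Z2, Z12).
Pick 3: K5 covers 2 new corridors (Z7, Z8).
Pick 4: K1 covers 1 new corridors (Z9).
Greedy uses 4 camera mounts.

4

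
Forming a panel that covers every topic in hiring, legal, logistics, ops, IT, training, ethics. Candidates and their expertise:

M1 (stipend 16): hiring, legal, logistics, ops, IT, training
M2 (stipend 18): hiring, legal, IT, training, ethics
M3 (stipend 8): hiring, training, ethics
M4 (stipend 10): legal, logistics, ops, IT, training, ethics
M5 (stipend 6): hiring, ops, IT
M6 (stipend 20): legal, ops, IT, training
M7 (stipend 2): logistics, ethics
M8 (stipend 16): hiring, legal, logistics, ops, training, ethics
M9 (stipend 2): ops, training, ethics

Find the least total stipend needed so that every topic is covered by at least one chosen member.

M4, M5 cover every topic at stipend 10 + 6 = 16.
Any cover uses at least 2 members; among all covering selections none totals below 16.

16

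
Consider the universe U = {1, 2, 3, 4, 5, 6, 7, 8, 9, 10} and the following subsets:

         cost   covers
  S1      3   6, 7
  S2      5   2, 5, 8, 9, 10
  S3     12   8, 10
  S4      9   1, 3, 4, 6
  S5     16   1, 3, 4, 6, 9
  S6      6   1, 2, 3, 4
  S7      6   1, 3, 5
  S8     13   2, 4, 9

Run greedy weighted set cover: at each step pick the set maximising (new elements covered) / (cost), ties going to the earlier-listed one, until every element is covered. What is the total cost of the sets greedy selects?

Pick 1: S2 adds 5 new (2, 5, 8, 9, 10) at cost 5 (ratio 5/5).
Pick 2: S1 adds 2 new (6, 7) at cost 3 (ratio 2/3).
Pick 3: S6 adds 3 new (1, 3, 4) at cost 6 (ratio 3/6).
Greedy total cost: 5 + 3 + 6 = 14.

14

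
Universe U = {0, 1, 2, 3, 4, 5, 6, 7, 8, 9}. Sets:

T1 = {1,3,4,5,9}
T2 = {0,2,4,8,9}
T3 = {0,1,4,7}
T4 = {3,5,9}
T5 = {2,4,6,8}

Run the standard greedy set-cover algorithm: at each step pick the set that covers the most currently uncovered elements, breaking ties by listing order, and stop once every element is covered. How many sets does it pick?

Pick 1: T1 covers 5 new elements (1, 3, 4, 5, 9).
Pick 2: T2 covers 3 new elements (0, 2, 8).
Pick 3: T3 covers 1 new elements (7).
Pick 4: T5 covers 1 new elements (6).
Greedy uses 4 sets. (The true minimum is 3.)

4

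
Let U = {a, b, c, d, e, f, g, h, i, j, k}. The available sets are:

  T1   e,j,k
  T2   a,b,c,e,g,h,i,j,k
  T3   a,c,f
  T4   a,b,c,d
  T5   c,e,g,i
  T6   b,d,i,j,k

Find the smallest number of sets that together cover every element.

3

T2, T3, T4 together cover {a, b, c, d, e, f, g, h, i, j, k} — every element.
No 2 of the 6 sets cover everything (all 15 pairs fall short), so 3 is minimum.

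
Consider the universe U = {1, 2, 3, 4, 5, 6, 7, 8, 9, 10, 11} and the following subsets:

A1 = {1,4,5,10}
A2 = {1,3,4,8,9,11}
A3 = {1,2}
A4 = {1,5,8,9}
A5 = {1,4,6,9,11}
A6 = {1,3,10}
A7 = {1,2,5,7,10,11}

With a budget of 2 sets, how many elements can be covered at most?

10

Choosing A2, A7 covers {1, 2, 3, 4, 5, 7, 8, 9, 10, 11} — 10 elements.
No choice of 2 sets does better; here 6 is left uncovered.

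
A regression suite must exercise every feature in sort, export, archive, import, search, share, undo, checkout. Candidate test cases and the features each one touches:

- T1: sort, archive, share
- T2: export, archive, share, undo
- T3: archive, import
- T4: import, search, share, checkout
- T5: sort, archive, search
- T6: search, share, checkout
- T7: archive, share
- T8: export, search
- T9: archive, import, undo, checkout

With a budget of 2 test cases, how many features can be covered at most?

Choosing T2, T4 covers {export, archive, import, search, share, undo, checkout} — 7 features.
No choice of 2 test cases does better; here sort is left uncovered.

7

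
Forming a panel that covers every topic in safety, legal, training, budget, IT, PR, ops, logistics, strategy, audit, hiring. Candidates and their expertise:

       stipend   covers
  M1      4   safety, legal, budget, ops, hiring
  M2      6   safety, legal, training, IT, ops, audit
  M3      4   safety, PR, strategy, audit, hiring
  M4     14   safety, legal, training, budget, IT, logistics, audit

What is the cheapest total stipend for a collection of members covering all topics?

M1, M3, M4 cover every topic at stipend 4 + 4 + 14 = 22.
Any cover uses at least 3 members; among all covering selections none totals below 22.
Greedy by coverage-per-stipend would pick M1, M3, M2, M4 for 28 — worse than the optimum 22.

22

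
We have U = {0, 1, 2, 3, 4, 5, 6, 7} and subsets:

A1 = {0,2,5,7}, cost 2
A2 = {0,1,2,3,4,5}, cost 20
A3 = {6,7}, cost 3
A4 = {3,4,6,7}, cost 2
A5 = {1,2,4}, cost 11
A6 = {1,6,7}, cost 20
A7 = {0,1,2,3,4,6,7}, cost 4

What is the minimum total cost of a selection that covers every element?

6

A1, A7 cover every element at cost 2 + 4 = 6.
Any cover uses at least 2 sets; among all covering selections none totals below 6.
Greedy by coverage-per-cost would pick A1, A4, A7 for 8 — worse than the optimum 6.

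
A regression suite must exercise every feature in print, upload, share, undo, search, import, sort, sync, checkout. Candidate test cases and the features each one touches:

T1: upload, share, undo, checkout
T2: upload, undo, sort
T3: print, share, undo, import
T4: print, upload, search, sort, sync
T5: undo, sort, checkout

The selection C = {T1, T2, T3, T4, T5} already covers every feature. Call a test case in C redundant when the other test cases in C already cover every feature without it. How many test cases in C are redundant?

3

Drop T1: the rest still cover every feature — redundant.
Drop T2: the rest still cover every feature — redundant.
Drop T3: import uncovered — not redundant.
Drop T4: search, sync uncovered — not redundant.
Drop T5: the rest still cover every feature — redundant.
3 redundant: T1, T2, T5.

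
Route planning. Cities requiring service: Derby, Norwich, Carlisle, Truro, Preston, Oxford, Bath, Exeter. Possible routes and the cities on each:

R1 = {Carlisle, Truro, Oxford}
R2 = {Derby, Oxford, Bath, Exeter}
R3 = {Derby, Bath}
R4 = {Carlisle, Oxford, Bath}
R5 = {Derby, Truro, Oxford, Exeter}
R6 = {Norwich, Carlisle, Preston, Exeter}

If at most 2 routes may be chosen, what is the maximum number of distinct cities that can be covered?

Choosing R2, R6 covers {Derby, Norwich, Carlisle, Preston, Oxford, Bath, Exeter} — 7 cities.
No choice of 2 routes does better; here Truro is left uncovered.

7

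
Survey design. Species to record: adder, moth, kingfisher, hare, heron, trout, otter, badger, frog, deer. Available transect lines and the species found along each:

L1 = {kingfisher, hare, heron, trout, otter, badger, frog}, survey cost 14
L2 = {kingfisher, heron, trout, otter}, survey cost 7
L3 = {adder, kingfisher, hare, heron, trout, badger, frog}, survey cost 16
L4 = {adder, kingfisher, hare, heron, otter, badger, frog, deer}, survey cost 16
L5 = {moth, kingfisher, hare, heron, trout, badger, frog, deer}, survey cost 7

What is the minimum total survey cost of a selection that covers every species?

L4, L5 cover every species at survey cost 16 + 7 = 23.
Any cover uses at least 2 transects; among all covering selections none totals below 23.
Greedy by coverage-per-survey cost would pick L5, L2, L3 for 30 — worse than the optimum 23.

23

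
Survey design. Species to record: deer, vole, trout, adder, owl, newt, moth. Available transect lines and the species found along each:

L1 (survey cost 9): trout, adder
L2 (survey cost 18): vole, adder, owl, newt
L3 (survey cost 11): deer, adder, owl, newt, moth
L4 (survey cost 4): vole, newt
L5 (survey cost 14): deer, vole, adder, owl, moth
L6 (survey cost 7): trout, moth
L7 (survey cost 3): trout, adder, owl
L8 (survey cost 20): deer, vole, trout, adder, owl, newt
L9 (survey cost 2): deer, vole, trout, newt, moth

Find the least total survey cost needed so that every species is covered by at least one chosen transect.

5

L7, L9 cover every species at survey cost 3 + 2 = 5.
Any cover uses at least 2 transects; among all covering selections none totals below 5.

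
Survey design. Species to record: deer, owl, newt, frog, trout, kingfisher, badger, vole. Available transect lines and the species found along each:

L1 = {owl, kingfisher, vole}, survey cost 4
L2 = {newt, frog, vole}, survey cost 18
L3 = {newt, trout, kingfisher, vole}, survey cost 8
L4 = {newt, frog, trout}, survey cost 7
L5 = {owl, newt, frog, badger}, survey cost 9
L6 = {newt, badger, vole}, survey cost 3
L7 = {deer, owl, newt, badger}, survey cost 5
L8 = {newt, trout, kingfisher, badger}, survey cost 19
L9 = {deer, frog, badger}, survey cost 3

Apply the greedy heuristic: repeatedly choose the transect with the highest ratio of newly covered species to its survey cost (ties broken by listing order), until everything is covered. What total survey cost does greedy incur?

Pick 1: L6 adds 3 new (newt, badger, vole) at survey cost 3 (ratio 3/3).
Pick 2: L9 adds 2 new (deer, frog) at survey cost 3 (ratio 2/3).
Pick 3: L1 adds 2 new (owl, kingfisher) at survey cost 4 (ratio 2/4).
Pick 4: L4 adds 1 new (trout) at survey cost 7 (ratio 1/7).
Greedy total survey cost: 3 + 3 + 4 + 7 = 17. (The true optimum is 14, so greedy overshoots here.)

17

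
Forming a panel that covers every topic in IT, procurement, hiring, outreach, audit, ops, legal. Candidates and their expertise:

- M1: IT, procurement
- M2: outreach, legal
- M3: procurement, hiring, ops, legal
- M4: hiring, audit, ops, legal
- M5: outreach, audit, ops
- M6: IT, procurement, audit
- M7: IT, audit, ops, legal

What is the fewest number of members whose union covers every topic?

3

M1, M2, M4 together cover {IT, procurement, hiring, outreach, audit, ops, legal} — every topic.
No 2 of the 7 members cover everything (all 21 pairs fall short), so 3 is minimum.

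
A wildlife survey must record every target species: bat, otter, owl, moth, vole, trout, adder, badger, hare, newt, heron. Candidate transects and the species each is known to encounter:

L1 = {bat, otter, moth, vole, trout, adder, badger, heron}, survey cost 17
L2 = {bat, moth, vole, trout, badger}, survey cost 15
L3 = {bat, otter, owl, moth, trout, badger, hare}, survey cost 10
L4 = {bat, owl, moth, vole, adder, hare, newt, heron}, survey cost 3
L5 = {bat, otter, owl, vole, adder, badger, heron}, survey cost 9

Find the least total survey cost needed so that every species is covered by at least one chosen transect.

L3, L4 cover every species at survey cost 10 + 3 = 13.
Any cover uses at least 2 transects; among all covering selections none totals below 13.

13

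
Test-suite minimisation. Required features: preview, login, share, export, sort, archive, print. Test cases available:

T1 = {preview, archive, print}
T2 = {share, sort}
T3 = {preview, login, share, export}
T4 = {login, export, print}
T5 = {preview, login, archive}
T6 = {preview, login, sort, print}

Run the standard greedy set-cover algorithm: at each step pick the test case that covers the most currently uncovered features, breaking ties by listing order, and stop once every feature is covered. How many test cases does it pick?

Pick 1: T3 covers 4 new features (preview, login, share, export).
Pick 2: T1 covers 2 new features (archive, print).
Pick 3: T2 covers 1 new features (sort).
Greedy uses 3 test cases.

3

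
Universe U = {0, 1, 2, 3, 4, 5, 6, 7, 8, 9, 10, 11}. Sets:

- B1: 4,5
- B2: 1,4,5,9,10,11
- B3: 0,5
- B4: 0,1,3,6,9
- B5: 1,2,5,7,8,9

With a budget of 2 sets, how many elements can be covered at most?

Choosing B2, B4 covers {0, 1, 3, 4, 5, 6, 9, 10, 11} — 9 elements.
No choice of 2 sets does better; here 2, 7, 8 are left uncovered.

9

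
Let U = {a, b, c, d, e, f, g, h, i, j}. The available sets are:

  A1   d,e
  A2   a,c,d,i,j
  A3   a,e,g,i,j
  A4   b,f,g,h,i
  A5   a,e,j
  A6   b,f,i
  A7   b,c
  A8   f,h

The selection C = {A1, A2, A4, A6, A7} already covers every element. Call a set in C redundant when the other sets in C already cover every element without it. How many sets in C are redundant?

Drop A1: e uncovered — not redundant.
Drop A2: a, j uncovered — not redundant.
Drop A4: g, h uncovered — not redundant.
Drop A6: the rest still cover every element — redundant.
Drop A7: the rest still cover every element — redundant.
2 redundant: A6, A7.

2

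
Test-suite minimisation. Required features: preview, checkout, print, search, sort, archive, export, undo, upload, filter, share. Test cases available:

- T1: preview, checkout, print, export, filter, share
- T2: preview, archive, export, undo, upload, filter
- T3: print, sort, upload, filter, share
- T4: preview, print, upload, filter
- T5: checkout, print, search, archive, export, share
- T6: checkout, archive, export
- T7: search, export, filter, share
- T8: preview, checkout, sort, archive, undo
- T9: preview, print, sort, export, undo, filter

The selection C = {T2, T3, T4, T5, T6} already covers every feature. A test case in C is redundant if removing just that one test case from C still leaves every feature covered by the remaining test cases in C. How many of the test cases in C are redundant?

Drop T2: undo uncovered — not redundant.
Drop T3: sort uncovered — not redundant.
Drop T4: the rest still cover every feature — redundant.
Drop T5: search uncovered — not redundant.
Drop T6: the rest still cover every feature — redundant.
2 redundant: T4, T6.

2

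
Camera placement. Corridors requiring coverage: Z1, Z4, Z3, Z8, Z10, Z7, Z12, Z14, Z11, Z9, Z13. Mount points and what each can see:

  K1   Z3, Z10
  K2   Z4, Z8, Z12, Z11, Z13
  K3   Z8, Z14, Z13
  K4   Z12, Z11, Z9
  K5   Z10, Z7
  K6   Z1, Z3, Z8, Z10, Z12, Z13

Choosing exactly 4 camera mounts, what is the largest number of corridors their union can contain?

10

Choosing K2, K3, K4, K6 covers {Z1, Z4, Z3, Z8, Z10, Z12, Z14, Z11, Z9, Z13} — 10 corridors.
No choice of 4 camera mounts does better; here Z7 is left uncovered.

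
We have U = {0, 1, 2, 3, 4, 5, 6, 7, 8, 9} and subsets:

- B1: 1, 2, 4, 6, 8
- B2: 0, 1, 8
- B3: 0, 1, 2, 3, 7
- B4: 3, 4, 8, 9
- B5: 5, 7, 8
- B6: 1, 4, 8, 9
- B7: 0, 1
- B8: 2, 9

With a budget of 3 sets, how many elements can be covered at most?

9

Choosing B1, B3, B4 covers {0, 1, 2, 3, 4, 6, 7, 8, 9} — 9 elements.
No choice of 3 sets does better; here 5 is left uncovered.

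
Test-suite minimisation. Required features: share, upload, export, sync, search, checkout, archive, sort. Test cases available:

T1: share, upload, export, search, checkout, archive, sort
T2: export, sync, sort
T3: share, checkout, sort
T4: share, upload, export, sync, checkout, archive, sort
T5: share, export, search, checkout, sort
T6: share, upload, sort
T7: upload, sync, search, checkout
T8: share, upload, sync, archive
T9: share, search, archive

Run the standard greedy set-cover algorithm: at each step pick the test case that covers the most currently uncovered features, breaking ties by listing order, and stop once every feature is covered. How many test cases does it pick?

2

Pick 1: T1 covers 7 new features (share, upload, export, search, checkout, archive, sort).
Pick 2: T2 covers 1 new features (sync).
Greedy uses 2 test cases.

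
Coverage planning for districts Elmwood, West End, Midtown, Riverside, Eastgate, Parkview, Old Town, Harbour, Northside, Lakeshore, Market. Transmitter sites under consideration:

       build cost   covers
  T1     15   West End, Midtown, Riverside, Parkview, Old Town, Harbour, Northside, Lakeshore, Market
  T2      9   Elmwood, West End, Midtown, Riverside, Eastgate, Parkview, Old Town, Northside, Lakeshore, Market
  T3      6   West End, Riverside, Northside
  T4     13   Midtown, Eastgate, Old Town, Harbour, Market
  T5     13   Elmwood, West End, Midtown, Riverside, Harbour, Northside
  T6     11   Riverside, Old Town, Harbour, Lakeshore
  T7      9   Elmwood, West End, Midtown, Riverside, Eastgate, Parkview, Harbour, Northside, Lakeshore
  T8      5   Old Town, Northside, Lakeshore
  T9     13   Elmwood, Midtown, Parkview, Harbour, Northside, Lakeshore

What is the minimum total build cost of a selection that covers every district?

T2, T7 cover every district at build cost 9 + 9 = 18.
Any cover uses at least 2 transmitter sites; among all covering selections none totals below 18.

18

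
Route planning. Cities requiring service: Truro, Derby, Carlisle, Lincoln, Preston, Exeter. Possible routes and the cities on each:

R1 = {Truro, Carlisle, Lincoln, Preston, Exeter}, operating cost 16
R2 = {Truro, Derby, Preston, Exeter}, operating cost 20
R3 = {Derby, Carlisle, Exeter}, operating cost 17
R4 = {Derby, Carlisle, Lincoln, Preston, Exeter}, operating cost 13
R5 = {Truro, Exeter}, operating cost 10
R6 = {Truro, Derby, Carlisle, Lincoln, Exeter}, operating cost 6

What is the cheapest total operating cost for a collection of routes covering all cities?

R4, R6 cover every city at operating cost 13 + 6 = 19.
Any cover uses at least 2 routes; among all covering selections none totals below 19.

19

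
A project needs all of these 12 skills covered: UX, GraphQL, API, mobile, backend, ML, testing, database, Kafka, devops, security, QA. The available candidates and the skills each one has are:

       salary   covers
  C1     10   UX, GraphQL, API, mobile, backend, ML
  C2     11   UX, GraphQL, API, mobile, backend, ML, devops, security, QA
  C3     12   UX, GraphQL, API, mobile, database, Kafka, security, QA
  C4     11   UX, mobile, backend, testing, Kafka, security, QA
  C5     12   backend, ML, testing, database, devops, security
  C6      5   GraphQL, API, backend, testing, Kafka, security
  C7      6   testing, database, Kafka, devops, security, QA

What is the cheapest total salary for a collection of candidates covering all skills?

16

C1, C7 cover every skill at salary 10 + 6 = 16.
Any cover uses at least 2 candidates; among all covering selections none totals below 16.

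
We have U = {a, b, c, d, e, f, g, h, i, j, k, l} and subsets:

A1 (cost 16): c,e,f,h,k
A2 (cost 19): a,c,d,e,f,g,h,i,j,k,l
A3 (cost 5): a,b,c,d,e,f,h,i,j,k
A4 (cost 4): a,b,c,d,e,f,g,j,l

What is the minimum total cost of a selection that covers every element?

A3, A4 cover every element at cost 5 + 4 = 9.
Any cover uses at least 2 sets; among all covering selections none totals below 9.

9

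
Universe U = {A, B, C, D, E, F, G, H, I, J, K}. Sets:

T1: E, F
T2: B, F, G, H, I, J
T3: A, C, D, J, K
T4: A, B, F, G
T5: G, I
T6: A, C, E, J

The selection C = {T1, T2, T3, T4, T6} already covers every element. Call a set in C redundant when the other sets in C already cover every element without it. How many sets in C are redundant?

3

Drop T1: the rest still cover every element — redundant.
Drop T2: H, I uncovered — not redundant.
Drop T3: D, K uncovered — not redundant.
Drop T4: the rest still cover every element — redundant.
Drop T6: the rest still cover every element — redundant.
3 redundant: T1, T4, T6.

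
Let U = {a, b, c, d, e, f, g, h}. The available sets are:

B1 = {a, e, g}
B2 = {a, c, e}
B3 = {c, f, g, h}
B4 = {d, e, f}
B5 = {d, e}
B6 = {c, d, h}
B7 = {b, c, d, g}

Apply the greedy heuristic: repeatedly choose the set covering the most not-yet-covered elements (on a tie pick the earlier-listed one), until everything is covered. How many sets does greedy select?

3

Pick 1: B3 covers 4 new elements (c, f, g, h).
Pick 2: B1 covers 2 new elements (a, e).
Pick 3: B7 covers 2 new elements (b, d).
Greedy uses 3 sets.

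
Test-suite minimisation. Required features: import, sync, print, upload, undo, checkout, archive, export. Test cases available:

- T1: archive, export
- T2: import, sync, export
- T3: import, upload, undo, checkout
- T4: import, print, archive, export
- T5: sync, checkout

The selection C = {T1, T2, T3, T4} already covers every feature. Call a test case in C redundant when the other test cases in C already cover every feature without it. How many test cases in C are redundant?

1

Drop T1: the rest still cover every feature — redundant.
Drop T2: sync uncovered — not redundant.
Drop T3: upload, undo, checkout uncovered — not redundant.
Drop T4: print uncovered — not redundant.
1 redundant: T1.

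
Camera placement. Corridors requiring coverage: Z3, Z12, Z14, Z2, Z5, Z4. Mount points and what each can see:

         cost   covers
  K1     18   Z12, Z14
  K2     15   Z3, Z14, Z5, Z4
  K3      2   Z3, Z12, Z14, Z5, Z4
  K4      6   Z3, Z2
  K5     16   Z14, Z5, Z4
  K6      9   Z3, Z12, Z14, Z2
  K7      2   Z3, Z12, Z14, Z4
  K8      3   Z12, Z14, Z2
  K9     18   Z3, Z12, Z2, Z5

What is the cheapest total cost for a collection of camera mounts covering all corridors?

5

K3, K8 cover every corridor at cost 2 + 3 = 5.
Any cover uses at least 2 camera mounts; among all covering selections none totals below 5.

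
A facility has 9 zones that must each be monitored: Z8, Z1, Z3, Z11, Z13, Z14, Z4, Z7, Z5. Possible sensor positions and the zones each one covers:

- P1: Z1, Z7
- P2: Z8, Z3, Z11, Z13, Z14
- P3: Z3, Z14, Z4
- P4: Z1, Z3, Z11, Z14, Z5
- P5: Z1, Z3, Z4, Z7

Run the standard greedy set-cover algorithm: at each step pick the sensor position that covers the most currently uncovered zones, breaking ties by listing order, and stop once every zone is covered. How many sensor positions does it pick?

Pick 1: P2 covers 5 new zones (Z8, Z3, Z11, Z13, Z14).
Pick 2: P5 covers 3 new zones (Z1, Z4, Z7).
Pick 3: P4 covers 1 new zones (Z5).
Greedy uses 3 sensor positions.

3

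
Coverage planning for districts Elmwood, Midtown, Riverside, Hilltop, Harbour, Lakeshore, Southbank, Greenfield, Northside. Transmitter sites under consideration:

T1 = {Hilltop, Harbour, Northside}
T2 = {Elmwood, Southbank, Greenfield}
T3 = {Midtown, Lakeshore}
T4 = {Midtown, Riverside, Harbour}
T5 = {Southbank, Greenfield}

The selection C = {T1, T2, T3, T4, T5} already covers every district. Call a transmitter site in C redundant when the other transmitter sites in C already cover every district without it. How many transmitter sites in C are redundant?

1

Drop T1: Hilltop, Northside uncovered — not redundant.
Drop T2: Elmwood uncovered — not redundant.
Drop T3: Lakeshore uncovered — not redundant.
Drop T4: Riverside uncovered — not redundant.
Drop T5: the rest still cover every district — redundant.
1 redundant: T5.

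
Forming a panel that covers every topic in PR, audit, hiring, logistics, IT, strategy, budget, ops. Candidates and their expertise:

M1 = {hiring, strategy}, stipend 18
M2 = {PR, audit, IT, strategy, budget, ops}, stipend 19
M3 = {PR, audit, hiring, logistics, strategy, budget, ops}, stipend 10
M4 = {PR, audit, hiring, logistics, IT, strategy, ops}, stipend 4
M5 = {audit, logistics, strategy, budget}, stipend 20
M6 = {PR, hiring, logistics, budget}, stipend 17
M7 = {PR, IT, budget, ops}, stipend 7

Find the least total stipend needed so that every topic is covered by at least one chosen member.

11

M4, M7 cover every topic at stipend 4 + 7 = 11.
Any cover uses at least 2 members; among all covering selections none totals below 11.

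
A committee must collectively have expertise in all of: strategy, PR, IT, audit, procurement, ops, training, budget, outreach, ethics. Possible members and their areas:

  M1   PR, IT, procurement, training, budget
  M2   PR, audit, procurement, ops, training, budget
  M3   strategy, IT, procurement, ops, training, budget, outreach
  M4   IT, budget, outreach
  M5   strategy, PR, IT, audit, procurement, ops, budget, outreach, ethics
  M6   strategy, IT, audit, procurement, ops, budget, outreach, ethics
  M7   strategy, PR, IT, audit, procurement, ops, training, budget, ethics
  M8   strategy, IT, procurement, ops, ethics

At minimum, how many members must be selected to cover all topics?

2

M1, M5 together cover {strategy, PR, IT, audit, procurement, ops, training, budget, outreach, ethics} — every topic.
No single member contains all 10 topics, so 2 is optimal.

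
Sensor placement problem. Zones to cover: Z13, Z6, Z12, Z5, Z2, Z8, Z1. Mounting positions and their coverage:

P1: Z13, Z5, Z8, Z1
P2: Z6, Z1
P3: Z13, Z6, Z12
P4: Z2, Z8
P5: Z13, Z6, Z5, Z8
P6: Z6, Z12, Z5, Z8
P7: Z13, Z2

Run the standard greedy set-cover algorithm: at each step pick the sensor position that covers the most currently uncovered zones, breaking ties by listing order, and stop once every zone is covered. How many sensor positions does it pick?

Pick 1: P1 covers 4 new zones (Z13, Z5, Z8, Z1).
Pick 2: P3 covers 2 new zones (Z6, Z12).
Pick 3: P4 covers 1 new zones (Z2).
Greedy uses 3 sensor positions.

3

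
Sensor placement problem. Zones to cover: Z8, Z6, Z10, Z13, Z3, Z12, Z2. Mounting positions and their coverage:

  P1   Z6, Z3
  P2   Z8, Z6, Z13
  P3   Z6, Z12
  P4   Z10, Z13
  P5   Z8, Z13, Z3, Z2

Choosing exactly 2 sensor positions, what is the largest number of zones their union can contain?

Choosing P3, P5 covers {Z8, Z6, Z13, Z3, Z12, Z2} — 6 zones.
No choice of 2 sensor positions does better; here Z10 is left uncovered.

6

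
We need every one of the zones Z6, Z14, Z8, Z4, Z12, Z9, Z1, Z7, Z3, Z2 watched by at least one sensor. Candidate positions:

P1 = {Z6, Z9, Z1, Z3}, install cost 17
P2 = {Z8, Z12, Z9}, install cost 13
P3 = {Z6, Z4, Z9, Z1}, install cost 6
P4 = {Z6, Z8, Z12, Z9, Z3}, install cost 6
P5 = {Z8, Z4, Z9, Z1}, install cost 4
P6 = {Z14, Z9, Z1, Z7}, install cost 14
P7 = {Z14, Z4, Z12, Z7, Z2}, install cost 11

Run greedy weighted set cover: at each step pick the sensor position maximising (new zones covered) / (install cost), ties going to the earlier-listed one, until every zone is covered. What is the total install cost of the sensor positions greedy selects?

21

Pick 1: P5 adds 4 new (Z8, Z4, Z9, Z1) at install cost 4 (ratio 4/4).
Pick 2: P4 adds 3 new (Z6, Z12, Z3) at install cost 6 (ratio 3/6).
Pick 3: P7 adds 3 new (Z14, Z7, Z2) at install cost 11 (ratio 3/11).
Greedy total install cost: 4 + 6 + 11 = 21.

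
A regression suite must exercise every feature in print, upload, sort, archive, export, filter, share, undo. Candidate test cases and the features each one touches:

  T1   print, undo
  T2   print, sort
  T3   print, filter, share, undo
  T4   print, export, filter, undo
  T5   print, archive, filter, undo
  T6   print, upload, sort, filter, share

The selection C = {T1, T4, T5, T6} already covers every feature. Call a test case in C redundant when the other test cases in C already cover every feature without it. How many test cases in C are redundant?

1

Drop T1: the rest still cover every feature — redundant.
Drop T4: export uncovered — not redundant.
Drop T5: archive uncovered — not redundant.
Drop T6: upload, sort, share uncovered — not redundant.
1 redundant: T1.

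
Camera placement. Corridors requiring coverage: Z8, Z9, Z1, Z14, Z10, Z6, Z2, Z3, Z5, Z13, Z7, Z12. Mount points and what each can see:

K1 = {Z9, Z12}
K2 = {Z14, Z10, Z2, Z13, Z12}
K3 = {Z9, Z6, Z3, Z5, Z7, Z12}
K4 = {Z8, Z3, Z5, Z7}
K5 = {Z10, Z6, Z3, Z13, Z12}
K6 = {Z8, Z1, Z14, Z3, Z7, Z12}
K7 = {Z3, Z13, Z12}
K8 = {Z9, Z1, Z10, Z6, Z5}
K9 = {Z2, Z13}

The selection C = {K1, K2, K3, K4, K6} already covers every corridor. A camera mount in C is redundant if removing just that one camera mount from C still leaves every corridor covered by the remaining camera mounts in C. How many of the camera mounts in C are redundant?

Drop K1: the rest still cover every corridor — redundant.
Drop K2: Z10, Z2, Z13 uncovered — not redundant.
Drop K3: Z6 uncovered — not redundant.
Drop K4: the rest still cover every corridor — redundant.
Drop K6: Z1 uncovered — not redundant.
2 redundant: K1, K4.

2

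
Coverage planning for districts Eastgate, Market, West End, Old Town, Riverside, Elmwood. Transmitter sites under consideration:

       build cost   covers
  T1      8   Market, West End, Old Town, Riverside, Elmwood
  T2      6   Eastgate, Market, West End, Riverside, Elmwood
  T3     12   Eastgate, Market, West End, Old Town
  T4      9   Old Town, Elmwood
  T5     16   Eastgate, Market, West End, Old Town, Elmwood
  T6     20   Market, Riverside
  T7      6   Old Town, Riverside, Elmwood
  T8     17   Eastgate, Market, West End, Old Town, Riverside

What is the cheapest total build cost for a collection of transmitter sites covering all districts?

T2, T7 cover every district at build cost 6 + 6 = 12.
Any cover uses at least 2 transmitter sites; among all covering selections none totals below 12.

12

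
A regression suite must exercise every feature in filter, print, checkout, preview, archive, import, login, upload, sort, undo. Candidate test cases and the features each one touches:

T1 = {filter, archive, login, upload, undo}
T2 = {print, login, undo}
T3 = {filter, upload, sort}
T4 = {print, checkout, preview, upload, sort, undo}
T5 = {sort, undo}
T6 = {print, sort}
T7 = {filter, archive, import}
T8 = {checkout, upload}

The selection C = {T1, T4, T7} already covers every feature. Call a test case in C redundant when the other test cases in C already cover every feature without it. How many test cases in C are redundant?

Drop T1: login uncovered — not redundant.
Drop T4: print, checkout, preview, sort uncovered — not redundant.
Drop T7: import uncovered — not redundant.
None of the test cases in C is redundant.

0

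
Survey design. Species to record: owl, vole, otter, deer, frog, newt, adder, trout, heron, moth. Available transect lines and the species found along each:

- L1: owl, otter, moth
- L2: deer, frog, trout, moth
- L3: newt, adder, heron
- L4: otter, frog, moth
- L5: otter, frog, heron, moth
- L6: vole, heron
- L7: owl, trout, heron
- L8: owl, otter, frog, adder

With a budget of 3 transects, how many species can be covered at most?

9

Choosing L1, L2, L3 covers {owl, otter, deer, frog, newt, adder, trout, heron, moth} — 9 species.
No choice of 3 transects does better; here vole is left uncovered.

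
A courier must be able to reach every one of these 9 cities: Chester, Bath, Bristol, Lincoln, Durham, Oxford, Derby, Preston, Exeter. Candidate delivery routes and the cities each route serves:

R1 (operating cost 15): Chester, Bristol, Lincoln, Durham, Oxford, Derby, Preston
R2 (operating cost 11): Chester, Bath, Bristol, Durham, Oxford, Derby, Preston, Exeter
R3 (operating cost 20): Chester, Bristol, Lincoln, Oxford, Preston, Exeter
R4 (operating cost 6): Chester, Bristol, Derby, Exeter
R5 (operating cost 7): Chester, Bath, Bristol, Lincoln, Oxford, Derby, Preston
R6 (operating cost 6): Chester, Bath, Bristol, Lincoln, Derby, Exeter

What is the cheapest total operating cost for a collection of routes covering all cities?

R2, R6 cover every city at operating cost 11 + 6 = 17.
Any cover uses at least 2 routes; among all covering selections none totals below 17.
Greedy by coverage-per-operating cost would pick R5, R2 for 18 — worse than the optimum 17.

17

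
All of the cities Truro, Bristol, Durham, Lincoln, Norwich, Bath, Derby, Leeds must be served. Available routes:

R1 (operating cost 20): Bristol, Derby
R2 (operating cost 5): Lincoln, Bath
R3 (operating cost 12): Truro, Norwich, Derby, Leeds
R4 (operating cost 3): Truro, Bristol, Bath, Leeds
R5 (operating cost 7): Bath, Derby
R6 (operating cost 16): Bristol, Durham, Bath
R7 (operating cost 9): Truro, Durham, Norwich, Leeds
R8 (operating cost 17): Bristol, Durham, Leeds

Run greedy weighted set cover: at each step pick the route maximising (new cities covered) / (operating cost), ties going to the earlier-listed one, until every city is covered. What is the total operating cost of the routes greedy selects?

Pick 1: R4 adds 4 new (Truro, Bristol, Bath, Leeds) at operating cost 3 (ratio 4/3).
Pick 2: R7 adds 2 new (Durham, Norwich) at operating cost 9 (ratio 2/9).
Pick 3: R2 adds 1 new (Lincoln) at operating cost 5 (ratio 1/5).
Pick 4: R5 adds 1 new (Derby) at operating cost 7 (ratio 1/7).
Greedy total operating cost: 3 + 9 + 5 + 7 = 24.

24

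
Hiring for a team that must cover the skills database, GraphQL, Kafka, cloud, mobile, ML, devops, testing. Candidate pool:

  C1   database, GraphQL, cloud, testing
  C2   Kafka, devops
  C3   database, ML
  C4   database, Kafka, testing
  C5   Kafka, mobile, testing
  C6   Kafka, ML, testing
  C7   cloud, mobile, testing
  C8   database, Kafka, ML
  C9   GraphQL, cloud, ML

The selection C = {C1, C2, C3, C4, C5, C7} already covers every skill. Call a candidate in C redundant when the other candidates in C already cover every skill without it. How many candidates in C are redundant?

3

Drop C1: GraphQL uncovered — not redundant.
Drop C2: devops uncovered — not redundant.
Drop C3: ML uncovered — not redundant.
Drop C4: the rest still cover every skill — redundant.
Drop C5: the rest still cover every skill — redundant.
Drop C7: the rest still cover every skill — redundant.
3 redundant: C4, C5, C7.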